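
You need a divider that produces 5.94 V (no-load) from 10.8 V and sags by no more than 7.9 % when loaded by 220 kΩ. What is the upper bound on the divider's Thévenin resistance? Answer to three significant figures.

Loading drop = R_th/(R_th + R_L) ≤ 0.0790, so R_th ≤ R_L · ε/(1−ε) = 220 kΩ × 0.0790/0.9210 = 18.9 kΩ.
(Any R1, R2 with R2/(R1+R2) = 0.550 and R1‖R2 ≤ 18.9 kΩ will meet the spec.)

R_th ≤ 18.9 kΩ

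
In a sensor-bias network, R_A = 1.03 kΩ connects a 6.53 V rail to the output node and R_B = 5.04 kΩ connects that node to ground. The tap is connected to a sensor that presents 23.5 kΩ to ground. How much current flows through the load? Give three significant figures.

I_L ≈ 0.223 mA

R_B‖R_L = 4.150 kΩ; V_out = 6.53 × 4.150/5.180 = 5.232 V.
I_L = V_out / R_L = 5.232 / 23.5 kΩ = 0.223 mA.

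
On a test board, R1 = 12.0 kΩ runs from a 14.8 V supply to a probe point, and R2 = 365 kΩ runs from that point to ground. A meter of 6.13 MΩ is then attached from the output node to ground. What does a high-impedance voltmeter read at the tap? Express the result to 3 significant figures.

V_out ≈ 14.3 V

The load sits in parallel with R2: R2‖R_L = (365 × 6130) / (365 + 6130) = 344.5 kΩ.
V_out = 14.8 × 344.5 / (12.0 + 344.5) = 14.8 × 344.5/356.5 = 14.3 V.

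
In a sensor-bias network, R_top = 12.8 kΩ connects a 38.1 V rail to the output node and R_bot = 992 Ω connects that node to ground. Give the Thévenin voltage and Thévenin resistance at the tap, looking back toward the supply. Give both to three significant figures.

V_th = 2.74 V, R_th = 921 Ω

V_th is the open-circuit tap voltage: 38.1 × 992/(12800 + 992) = 2.74 V.
With the supply zeroed, R_top and R_bot appear in parallel from the tap: R_th = R_top‖R_bot = (12800 × 992)/13790 = 921 Ω.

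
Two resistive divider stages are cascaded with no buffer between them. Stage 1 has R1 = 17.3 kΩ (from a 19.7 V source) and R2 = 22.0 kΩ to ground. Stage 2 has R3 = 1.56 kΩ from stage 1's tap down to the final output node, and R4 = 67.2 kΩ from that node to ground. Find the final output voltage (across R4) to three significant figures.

Stage 2 presents R3+R4 = 68.76 kΩ as a load on stage 1's tap.
Stage 1's lower leg becomes R2‖(R3+R4) = 16.67 kΩ, so V_mid = 19.7 × 16.67/33.97 = 9.667 V.
Stage 2 is itself unloaded: V_out = V_mid × R4/(R3+R4) = 9.667 × 67.2/68.76 = 9.45 V.

V_out ≈ 9.45 V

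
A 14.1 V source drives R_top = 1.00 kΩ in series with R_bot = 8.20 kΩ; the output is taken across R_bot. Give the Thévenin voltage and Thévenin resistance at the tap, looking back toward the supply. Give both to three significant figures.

V_th = 12.6 V, R_th = 891 Ω

V_th is the open-circuit tap voltage: 14.1 × 8.20/(1.00 + 8.20) = 12.6 V.
With the supply zeroed, R_top and R_bot appear in parallel from the tap: R_th = R_top‖R_bot = (1.00 × 8.20)/9.200 = 891 Ω.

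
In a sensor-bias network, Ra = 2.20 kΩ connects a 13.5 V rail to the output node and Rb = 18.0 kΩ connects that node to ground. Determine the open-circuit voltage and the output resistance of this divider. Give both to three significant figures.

V_th is the open-circuit tap voltage: 13.5 × 18.0/(2.20 + 18.0) = 12.0 V.
With the supply zeroed, Ra and Rb appear in parallel from the tap: R_th = Ra‖Rb = (2.20 × 18.0)/20.20 = 1.96 kΩ.

V_th = 12.0 V, R_th = 1.96 kΩ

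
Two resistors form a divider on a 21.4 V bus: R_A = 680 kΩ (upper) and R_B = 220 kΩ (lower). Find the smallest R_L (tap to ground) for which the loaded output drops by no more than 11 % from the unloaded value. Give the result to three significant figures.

R_L(min) ≈ 1.34 MΩ

Output resistance R_th = R_A‖R_B = (680 × 220)/900.0 = 166.2 kΩ.
The fractional drop is R_th/(R_th + R_L); requiring this ≤ 0.110 gives R_L ≥ R_th(1/0.110 − 1) = 166.2 × 8.091 = 1.34 MΩ.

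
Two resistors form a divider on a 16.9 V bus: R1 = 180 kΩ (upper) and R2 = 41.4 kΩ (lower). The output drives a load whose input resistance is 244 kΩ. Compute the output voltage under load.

V_out ≈ 2.78 V

The load sits in parallel with R2: R2‖R_L = (41.4 × 244) / (41.4 + 244) = 35.39 kΩ.
V_out = 16.9 × 35.39 / (180 + 35.39) = 16.9 × 35.39/215.4 = 2.78 V.
(Unloaded it would have been 3.16 V.)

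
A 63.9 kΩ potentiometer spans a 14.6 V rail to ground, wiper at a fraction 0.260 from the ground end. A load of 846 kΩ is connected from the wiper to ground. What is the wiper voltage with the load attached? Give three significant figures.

V ≈ 3.74 V

The wiper splits the pot into (1−α)R = 47.29 kΩ above and αR = 16.61 kΩ below.
Lower section ‖ load = 16.29 kΩ.
V_wiper = 14.6 × 16.29/(47.29 + 16.29) = 3.74 V.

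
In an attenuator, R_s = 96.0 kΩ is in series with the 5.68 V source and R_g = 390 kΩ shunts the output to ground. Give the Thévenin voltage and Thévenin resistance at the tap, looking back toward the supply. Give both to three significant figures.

V_th = 4.56 V, R_th = 77.0 kΩ

V_th is the open-circuit tap voltage: 5.68 × 390/(96.0 + 390) = 4.56 V.
With the supply zeroed, R_s and R_g appear in parallel from the tap: R_th = R_s‖R_g = (96.0 × 390)/486.0 = 77.0 kΩ.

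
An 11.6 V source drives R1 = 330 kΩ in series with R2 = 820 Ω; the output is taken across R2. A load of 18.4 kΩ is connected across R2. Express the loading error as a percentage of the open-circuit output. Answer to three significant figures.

The divider's output (Thévenin) resistance is R1‖R2 = 818.0 Ω.
Fractional drop under load = R_th/(R_th + R_L) = 818.0 / (818.0 + 18400) = 0.04256.
So the output falls by 4.26 %.

4.26 %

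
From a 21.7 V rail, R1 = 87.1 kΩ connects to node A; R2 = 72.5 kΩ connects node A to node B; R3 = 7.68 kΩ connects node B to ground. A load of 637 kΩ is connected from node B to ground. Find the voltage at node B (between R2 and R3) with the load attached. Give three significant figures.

V ≈ 0.985 V

At node B, R3 is in parallel with the load: R3‖R_L = 7.589 kΩ.
Below node A the resistance is R2 + (R3‖R_L) = 80.09 kΩ, so V_A = 21.7 × 80.09/167.2 = 10.39 V.
Then V_B = V_A × (R3‖R_L)/(R2 + R3‖R_L) = 10.39 × 7.589/80.09 = 0.985 V.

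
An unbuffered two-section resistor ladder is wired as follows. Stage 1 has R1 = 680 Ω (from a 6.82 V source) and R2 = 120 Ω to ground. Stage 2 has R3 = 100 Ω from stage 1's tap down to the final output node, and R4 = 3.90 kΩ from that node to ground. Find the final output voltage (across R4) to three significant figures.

Stage 2 presents R3+R4 = 4000 Ω as a load on stage 1's tap.
Stage 1's lower leg becomes R2‖(R3+R4) = 116.5 Ω, so V_mid = 6.82 × 116.5/796.5 = 0.9976 V.
Stage 2 is itself unloaded: V_out = V_mid × R4/(R3+R4) = 0.9976 × 3900/4000 = 0.973 V.

V_out ≈ 0.973 V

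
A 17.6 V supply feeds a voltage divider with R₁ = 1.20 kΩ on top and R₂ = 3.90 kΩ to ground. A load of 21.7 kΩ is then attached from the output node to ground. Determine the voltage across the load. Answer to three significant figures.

The load sits in parallel with R₂: R₂‖R_L = (3.90 × 21.7) / (3.90 + 21.7) = 3.306 kΩ.
V_out = 17.6 × 3.306 / (1.20 + 3.306) = 17.6 × 3.306/4.506 = 12.9 V.
(Unloaded it would have been 13.5 V.)

V_out ≈ 12.9 V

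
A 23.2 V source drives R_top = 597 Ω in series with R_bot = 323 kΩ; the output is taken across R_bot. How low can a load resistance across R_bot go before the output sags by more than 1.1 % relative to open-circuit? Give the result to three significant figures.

R_L(min) ≈ 53.6 kΩ

Output resistance R_th = R_top‖R_bot = (597 × 323000)/323600 = 595.9 Ω.
The fractional drop is R_th/(R_th + R_L); requiring this ≤ 0.0110 gives R_L ≥ R_th(1/0.0110 − 1) = 595.9 × 89.91 = 53.6 kΩ.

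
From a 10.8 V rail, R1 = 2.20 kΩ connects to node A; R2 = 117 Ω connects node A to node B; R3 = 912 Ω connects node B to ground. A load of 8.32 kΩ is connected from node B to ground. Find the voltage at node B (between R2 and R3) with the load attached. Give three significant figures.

V ≈ 2.83 V

At node B, R3 is in parallel with the load: R3‖R_L = 821.9 Ω.
Below node A the resistance is R2 + (R3‖R_L) = 938.9 Ω, so V_A = 10.8 × 938.9/3139 = 3.230 V.
Then V_B = V_A × (R3‖R_L)/(R2 + R3‖R_L) = 3.230 × 821.9/938.9 = 2.83 V.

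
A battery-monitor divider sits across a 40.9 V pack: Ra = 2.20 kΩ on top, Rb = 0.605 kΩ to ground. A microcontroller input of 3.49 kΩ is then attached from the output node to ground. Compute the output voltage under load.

V_out ≈ 7.77 V

The load sits in parallel with Rb: Rb‖R_L = (605 × 3490) / (605 + 3490) = 515.6 Ω.
V_out = 40.9 × 515.6 / (2200 + 515.6) = 40.9 × 515.6/2716 = 7.77 V.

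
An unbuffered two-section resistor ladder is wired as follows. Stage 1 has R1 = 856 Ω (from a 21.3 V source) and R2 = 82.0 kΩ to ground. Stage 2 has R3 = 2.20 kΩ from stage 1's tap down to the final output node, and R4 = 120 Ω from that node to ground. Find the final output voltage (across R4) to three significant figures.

Stage 2 presents R3+R4 = 2320 Ω as a load on stage 1's tap.
Stage 1's lower leg becomes R2‖(R3+R4) = 2256 Ω, so V_mid = 21.3 × 2256/3112 = 15.44 V.
Stage 2 is itself unloaded: V_out = V_mid × R4/(R3+R4) = 15.44 × 120/2320 = 0.799 V.

V_out ≈ 0.799 V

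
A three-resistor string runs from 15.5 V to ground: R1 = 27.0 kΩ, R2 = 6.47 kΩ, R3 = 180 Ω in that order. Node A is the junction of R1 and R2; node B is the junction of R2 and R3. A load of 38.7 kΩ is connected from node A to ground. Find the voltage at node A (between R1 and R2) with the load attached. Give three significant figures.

Below node A the series string R2+R3 = 6650 Ω sits in parallel with the 38700 Ω load: 5675 Ω.
V_A = 15.5 × 5675/(27000 + 5675) = 2.69 V.

V ≈ 2.69 V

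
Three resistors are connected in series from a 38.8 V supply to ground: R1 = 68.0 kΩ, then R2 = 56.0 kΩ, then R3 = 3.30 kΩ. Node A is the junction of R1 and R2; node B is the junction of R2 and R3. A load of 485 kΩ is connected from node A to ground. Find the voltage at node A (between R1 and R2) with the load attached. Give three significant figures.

V ≈ 17.0 V

Below node A the series string R2+R3 = 59.30 kΩ sits in parallel with the 485 kΩ load: 52.84 kΩ.
V_A = 38.8 × 52.84/(68.0 + 52.84) = 17.0 V.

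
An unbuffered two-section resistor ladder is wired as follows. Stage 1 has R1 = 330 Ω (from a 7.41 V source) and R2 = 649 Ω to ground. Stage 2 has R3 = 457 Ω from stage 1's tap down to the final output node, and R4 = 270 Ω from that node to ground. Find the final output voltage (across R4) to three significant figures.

V_out ≈ 1.40 V

Stage 2 presents R3+R4 = 727.0 Ω as a load on stage 1's tap.
Stage 1's lower leg becomes R2‖(R3+R4) = 342.9 Ω, so V_mid = 7.41 × 342.9/672.9 = 3.776 V.
Stage 2 is itself unloaded: V_out = V_mid × R4/(R3+R4) = 3.776 × 270/727.0 = 1.40 V.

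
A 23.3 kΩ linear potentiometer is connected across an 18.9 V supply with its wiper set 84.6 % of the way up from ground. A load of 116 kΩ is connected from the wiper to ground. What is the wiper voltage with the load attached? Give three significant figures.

V ≈ 15.6 V

The wiper splits the pot into (1−α)R = 3.588 kΩ above and αR = 19.71 kΩ below.
Lower section ‖ load = 16.85 kΩ.
V_wiper = 18.9 × 16.85/(3.588 + 16.85) = 15.6 V.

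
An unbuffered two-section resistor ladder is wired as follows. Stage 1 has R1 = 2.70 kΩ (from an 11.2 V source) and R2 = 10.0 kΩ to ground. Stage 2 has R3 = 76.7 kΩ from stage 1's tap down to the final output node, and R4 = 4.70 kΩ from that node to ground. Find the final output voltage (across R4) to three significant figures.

V_out ≈ 0.496 V

Stage 2 presents R3+R4 = 81.40 kΩ as a load on stage 1's tap.
Stage 1's lower leg becomes R2‖(R3+R4) = 8.906 kΩ, so V_mid = 11.2 × 8.906/11.61 = 8.594 V.
Stage 2 is itself unloaded: V_out = V_mid × R4/(R3+R4) = 8.594 × 4.70/81.40 = 0.496 V.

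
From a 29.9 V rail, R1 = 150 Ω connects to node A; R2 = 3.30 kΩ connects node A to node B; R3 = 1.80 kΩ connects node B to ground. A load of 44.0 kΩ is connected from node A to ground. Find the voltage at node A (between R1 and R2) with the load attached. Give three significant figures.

V ≈ 28.9 V

Below node A the series string R2+R3 = 5100 Ω sits in parallel with the 44000 Ω load: 4570 Ω.
V_A = 29.9 × 4570/(150 + 4570) = 28.9 V.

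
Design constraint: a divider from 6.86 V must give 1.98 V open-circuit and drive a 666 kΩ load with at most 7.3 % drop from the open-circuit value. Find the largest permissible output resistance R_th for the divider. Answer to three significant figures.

Loading drop = R_th/(R_th + R_L) ≤ 0.0730, so R_th ≤ R_L · ε/(1−ε) = 666 kΩ × 0.0730/0.9270 = 52.4 kΩ.
(Any R1, R2 with R2/(R1+R2) = 0.289 and R1‖R2 ≤ 52.4 kΩ will meet the spec.)

R_th ≤ 52.4 kΩ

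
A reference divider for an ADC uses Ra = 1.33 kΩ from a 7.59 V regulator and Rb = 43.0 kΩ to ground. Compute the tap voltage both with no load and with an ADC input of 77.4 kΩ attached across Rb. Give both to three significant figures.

Unloaded: 7.36 V; loaded: 7.24 V

Open-circuit: V = 7.59 × 43.0/(1.33 + 43.0) = 7.36 V.
With the load, Rb becomes Rb‖R_L = 27.64 kΩ, so V = 7.59 × 27.64/28.97 = 7.24 V.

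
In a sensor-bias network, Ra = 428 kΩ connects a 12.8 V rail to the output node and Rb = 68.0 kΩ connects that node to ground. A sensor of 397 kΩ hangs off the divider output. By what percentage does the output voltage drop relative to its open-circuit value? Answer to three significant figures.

The divider's output (Thévenin) resistance is Ra‖Rb = 58.68 kΩ.
Fractional drop under load = R_th/(R_th + R_L) = 58.68 / (58.68 + 397) = 0.1288.
So the output falls by 12.9 %.

12.9 %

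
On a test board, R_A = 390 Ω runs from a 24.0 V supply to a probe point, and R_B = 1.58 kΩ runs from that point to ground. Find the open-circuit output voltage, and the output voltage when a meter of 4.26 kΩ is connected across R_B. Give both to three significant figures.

Open-circuit: V = 24.0 × 1580/(390 + 1580) = 19.2 V.
With the load, R_B becomes R_B‖R_L = 1153 Ω, so V = 24.0 × 1153/1543 = 17.9 V.

Unloaded: 19.2 V; loaded: 17.9 V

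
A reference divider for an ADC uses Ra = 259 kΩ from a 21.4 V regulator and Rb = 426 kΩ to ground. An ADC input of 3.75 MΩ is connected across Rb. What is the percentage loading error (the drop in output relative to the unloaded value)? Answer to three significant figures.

The divider's output (Thévenin) resistance is Ra‖Rb = 161.1 kΩ.
Fractional drop under load = R_th/(R_th + R_L) = 161.1 / (161.1 + 3750) = 0.04118.
So the output falls by 4.12 %.

4.12 %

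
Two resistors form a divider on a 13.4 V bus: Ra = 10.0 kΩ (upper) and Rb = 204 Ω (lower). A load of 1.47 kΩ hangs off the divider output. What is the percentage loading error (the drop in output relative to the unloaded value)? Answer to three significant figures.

Unloaded V = 13.4 × 204/10200 = 0.26789 V.
Loaded: Rb‖R_L = 179.1 Ω, giving V = 13.4 × 179.1/10180 = 0.23582 V.
Drop = (0.26789 − 0.23582) / 0.26789 = 12.0 %.

12.0 %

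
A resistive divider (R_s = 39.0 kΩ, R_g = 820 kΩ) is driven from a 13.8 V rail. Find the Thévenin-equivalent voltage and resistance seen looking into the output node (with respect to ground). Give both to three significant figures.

V_th is the open-circuit tap voltage: 13.8 × 820/(39.0 + 820) = 13.2 V.
With the supply zeroed, R_s and R_g appear in parallel from the tap: R_th = R_s‖R_g = (39.0 × 820)/859.0 = 37.2 kΩ.

V_th = 13.2 V, R_th = 37.2 kΩ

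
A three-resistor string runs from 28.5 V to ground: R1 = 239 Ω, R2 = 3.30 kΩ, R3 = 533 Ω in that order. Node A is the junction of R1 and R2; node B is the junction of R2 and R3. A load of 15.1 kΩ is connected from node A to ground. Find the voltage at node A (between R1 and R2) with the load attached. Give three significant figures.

V ≈ 26.4 V

Below node A the series string R2+R3 = 3833 Ω sits in parallel with the 15100 Ω load: 3057 Ω.
V_A = 28.5 × 3057/(239 + 3057) = 26.4 V.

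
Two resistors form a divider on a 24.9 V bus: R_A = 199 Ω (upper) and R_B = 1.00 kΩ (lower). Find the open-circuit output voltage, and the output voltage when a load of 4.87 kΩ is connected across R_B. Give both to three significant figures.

Open-circuit: V = 24.9 × 1000/(199 + 1000) = 20.8 V.
With the load, R_B becomes R_B‖R_L = 829.6 Ω, so V = 24.9 × 829.6/1029 = 20.1 V.

Unloaded: 20.8 V; loaded: 20.1 V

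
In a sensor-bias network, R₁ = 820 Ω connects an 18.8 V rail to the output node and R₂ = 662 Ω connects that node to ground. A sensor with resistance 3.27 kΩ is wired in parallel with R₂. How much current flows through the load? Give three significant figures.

R₂‖R_L = 550.5 Ω; V_out = 18.8 × 550.5/1371 = 7.552 V.
I_L = V_out / R_L = 7.552 / 3.27 kΩ = 2.31 mA.

I_L ≈ 2.31 mA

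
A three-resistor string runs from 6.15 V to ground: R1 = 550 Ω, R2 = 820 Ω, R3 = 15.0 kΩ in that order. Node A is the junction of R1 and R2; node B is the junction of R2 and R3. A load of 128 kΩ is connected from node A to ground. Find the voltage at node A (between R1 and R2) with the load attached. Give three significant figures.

V ≈ 5.92 V

Below node A the series string R2+R3 = 15820 Ω sits in parallel with the 128000 Ω load: 14080 Ω.
V_A = 6.15 × 14080/(550 + 14080) = 5.92 V.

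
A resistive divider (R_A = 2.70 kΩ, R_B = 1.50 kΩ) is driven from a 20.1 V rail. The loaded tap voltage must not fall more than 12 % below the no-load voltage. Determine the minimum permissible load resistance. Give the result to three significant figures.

R_L(min) ≈ 7.07 kΩ

Output resistance R_th = R_A‖R_B = (2700 × 1500)/4200 = 964.3 Ω.
The fractional drop is R_th/(R_th + R_L); requiring this ≤ 0.120 gives R_L ≥ R_th(1/0.120 − 1) = 964.3 × 7.333 = 7.07 kΩ.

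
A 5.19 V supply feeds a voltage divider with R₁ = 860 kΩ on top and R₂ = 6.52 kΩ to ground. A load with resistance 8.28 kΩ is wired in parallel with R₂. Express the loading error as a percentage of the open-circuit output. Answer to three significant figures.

43.9 %

The divider's output (Thévenin) resistance is R₁‖R₂ = 6.471 kΩ.
Fractional drop under load = R_th/(R_th + R_L) = 6.471 / (6.471 + 8.28) = 0.4387.
So the output falls by 43.9 %.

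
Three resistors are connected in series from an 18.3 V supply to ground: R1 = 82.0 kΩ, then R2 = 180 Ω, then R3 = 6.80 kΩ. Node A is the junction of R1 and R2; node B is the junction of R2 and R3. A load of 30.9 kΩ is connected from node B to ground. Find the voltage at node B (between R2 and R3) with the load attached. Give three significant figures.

At node B, R3 is in parallel with the load: R3‖R_L = 5573 Ω.
Below node A the resistance is R2 + (R3‖R_L) = 5753 Ω, so V_A = 18.3 × 5753/87750 = 1.200 V.
Then V_B = V_A × (R3‖R_L)/(R2 + R3‖R_L) = 1.200 × 5573/5753 = 1.16 V.

V ≈ 1.16 V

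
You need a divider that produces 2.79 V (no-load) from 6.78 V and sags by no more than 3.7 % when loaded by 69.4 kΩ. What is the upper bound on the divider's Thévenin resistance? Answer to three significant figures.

R_th ≤ 2.67 kΩ

Loading drop = R_th/(R_th + R_L) ≤ 0.0370, so R_th ≤ R_L · ε/(1−ε) = 69.4 kΩ × 0.0370/0.9630 = 2.67 kΩ.
(Any R1, R2 with R2/(R1+R2) = 0.412 and R1‖R2 ≤ 2.67 kΩ will meet the spec.)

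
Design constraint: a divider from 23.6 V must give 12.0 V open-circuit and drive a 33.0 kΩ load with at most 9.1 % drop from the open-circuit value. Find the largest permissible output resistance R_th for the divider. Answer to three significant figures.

Loading drop = R_th/(R_th + R_L) ≤ 0.0910, so R_th ≤ R_L · ε/(1−ε) = 33.0 kΩ × 0.0910/0.9090 = 3.30 kΩ.

R_th ≤ 3.30 kΩ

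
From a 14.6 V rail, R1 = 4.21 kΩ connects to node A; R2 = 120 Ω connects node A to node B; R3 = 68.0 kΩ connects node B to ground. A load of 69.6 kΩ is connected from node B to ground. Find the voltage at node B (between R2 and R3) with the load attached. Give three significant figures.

V ≈ 13.0 V

At node B, R3 is in parallel with the load: R3‖R_L = 34400 Ω.
Below node A the resistance is R2 + (R3‖R_L) = 34520 Ω, so V_A = 14.6 × 34520/38730 = 13.01 V.
Then V_B = V_A × (R3‖R_L)/(R2 + R3‖R_L) = 13.01 × 34400/34520 = 13.0 V.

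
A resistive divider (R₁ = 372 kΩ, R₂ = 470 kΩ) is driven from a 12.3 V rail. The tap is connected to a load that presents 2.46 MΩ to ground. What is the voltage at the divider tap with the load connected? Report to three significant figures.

The load sits in parallel with R₂: R₂‖R_L = (470 × 2460) / (470 + 2460) = 394.6 kΩ.
V_out = 12.3 × 394.6 / (372 + 394.6) = 12.3 × 394.6/766.6 = 6.33 V.
(Unloaded it would have been 6.87 V.)

V_out ≈ 6.33 V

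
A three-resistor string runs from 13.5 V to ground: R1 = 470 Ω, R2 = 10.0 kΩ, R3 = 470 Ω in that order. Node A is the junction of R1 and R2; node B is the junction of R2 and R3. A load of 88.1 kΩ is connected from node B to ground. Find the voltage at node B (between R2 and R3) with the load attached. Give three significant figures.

V ≈ 0.577 V

At node B, R3 is in parallel with the load: R3‖R_L = 467.5 Ω.
Below node A the resistance is R2 + (R3‖R_L) = 10470 Ω, so V_A = 13.5 × 10470/10940 = 12.92 V.
Then V_B = V_A × (R3‖R_L)/(R2 + R3‖R_L) = 12.92 × 467.5/10470 = 0.577 V.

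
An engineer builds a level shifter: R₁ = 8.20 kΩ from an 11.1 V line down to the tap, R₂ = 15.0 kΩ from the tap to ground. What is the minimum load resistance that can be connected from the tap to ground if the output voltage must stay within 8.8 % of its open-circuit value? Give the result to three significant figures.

Output resistance R_th = R₁‖R₂ = (8.20 × 15.0)/23.20 = 5.302 kΩ.
The fractional drop is R_th/(R_th + R_L); requiring this ≤ 0.0880 gives R_L ≥ R_th(1/0.0880 − 1) = 5.302 × 10.36 = 54.9 kΩ.

R_L(min) ≈ 54.9 kΩ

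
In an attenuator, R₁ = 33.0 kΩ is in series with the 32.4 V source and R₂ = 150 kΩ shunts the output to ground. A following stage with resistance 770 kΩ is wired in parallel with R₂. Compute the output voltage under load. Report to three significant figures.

V_out ≈ 25.7 V

The load sits in parallel with R₂: R₂‖R_L = (150 × 770) / (150 + 770) = 125.5 kΩ.
V_out = 32.4 × 125.5 / (33.0 + 125.5) = 32.4 × 125.5/158.5 = 25.7 V.
(Unloaded it would have been 26.6 V.)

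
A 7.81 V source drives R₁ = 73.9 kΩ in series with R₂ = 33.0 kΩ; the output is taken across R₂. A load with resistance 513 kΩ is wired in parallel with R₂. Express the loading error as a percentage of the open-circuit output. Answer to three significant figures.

4.26 %

The divider's output (Thévenin) resistance is R₁‖R₂ = 22.81 kΩ.
Fractional drop under load = R_th/(R_th + R_L) = 22.81 / (22.81 + 513) = 0.04258.
So the output falls by 4.26 %.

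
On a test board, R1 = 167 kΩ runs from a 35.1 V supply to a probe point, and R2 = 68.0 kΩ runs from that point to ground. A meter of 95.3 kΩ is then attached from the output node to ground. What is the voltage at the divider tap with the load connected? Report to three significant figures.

The load sits in parallel with R2: R2‖R_L = (68.0 × 95.3) / (68.0 + 95.3) = 39.68 kΩ.
V_out = 35.1 × 39.68 / (167 + 39.68) = 35.1 × 39.68/206.7 = 6.74 V.

V_out ≈ 6.74 V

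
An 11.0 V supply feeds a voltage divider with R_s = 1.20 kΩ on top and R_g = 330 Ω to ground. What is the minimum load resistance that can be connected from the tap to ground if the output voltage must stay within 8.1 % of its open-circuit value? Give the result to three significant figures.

R_L(min) ≈ 2.94 kΩ

Output resistance R_th = R_s‖R_g = (1200 × 330)/1530 = 258.8 Ω.
The fractional drop is R_th/(R_th + R_L); requiring this ≤ 0.0810 gives R_L ≥ R_th(1/0.0810 − 1) = 258.8 × 11.35 = 2.94 kΩ.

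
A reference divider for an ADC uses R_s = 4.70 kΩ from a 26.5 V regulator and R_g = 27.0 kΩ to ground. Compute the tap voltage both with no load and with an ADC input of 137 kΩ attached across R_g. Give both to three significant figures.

Unloaded: 22.6 V; loaded: 21.9 V

Open-circuit: V = 26.5 × 27.0/(4.70 + 27.0) = 22.6 V.
With the load, R_g becomes R_g‖R_L = 22.55 kΩ, so V = 26.5 × 22.55/27.25 = 21.9 V.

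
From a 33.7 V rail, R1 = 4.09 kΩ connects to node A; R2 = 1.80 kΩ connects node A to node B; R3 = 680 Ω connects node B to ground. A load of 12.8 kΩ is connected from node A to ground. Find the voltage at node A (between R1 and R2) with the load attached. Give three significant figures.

V ≈ 11.4 V

Below node A the series string R2+R3 = 2480 Ω sits in parallel with the 12800 Ω load: 2077 Ω.
V_A = 33.7 × 2077/(4090 + 2077) = 11.4 V.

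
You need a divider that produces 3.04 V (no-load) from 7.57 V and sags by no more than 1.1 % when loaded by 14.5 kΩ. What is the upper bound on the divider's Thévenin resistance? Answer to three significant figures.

Loading drop = R_th/(R_th + R_L) ≤ 0.0110, so R_th ≤ R_L · ε/(1−ε) = 14.5 kΩ × 0.0110/0.9890 = 161 Ω.

R_th ≤ 161 Ω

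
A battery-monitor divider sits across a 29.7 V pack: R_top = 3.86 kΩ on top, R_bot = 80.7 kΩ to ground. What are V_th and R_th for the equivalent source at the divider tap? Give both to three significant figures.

V_th is the open-circuit tap voltage: 29.7 × 80.7/(3.86 + 80.7) = 28.3 V.
With the supply zeroed, R_top and R_bot appear in parallel from the tap: R_th = R_top‖R_bot = (3.86 × 80.7)/84.56 = 3.68 kΩ.

V_th = 28.3 V, R_th = 3.68 kΩ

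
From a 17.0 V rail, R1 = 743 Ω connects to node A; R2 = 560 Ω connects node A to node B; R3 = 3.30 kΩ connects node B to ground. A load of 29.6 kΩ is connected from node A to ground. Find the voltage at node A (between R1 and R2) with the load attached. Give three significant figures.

V ≈ 14.0 V

Below node A the series string R2+R3 = 3860 Ω sits in parallel with the 29600 Ω load: 3415 Ω.
V_A = 17.0 × 3415/(743 + 3415) = 14.0 V.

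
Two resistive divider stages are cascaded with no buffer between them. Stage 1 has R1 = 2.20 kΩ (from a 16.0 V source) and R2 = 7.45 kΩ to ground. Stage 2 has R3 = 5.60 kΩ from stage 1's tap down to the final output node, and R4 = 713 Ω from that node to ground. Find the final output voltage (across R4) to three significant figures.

V_out ≈ 1.10 V

Stage 2 presents R3+R4 = 6313 Ω as a load on stage 1's tap.
Stage 1's lower leg becomes R2‖(R3+R4) = 3417 Ω, so V_mid = 16.0 × 3417/5617 = 9.734 V.
Stage 2 is itself unloaded: V_out = V_mid × R4/(R3+R4) = 9.734 × 713/6313 = 1.10 V.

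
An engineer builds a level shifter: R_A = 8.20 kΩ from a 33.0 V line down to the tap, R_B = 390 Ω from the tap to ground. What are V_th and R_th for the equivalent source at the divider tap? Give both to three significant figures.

V_th is the open-circuit tap voltage: 33.0 × 390/(8200 + 390) = 1.50 V.
With the supply zeroed, R_A and R_B appear in parallel from the tap: R_th = R_A‖R_B = (8200 × 390)/8590 = 372 Ω.

V_th = 1.50 V, R_th = 372 Ω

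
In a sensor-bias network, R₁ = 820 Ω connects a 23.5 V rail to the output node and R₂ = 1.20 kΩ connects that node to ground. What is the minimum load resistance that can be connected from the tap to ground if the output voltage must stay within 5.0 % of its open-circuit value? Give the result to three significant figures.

R_L(min) ≈ 9.26 kΩ

Output resistance R_th = R₁‖R₂ = (820 × 1200)/2020 = 487.1 Ω.
The fractional drop is R_th/(R_th + R_L); requiring this ≤ 0.0500 gives R_L ≥ R_th(1/0.0500 − 1) = 487.1 × 19.00 = 9.26 kΩ.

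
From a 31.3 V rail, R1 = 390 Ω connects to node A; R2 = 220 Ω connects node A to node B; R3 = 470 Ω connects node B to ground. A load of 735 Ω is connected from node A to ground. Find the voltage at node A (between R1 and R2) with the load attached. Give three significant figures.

V ≈ 14.9 V

Below node A the series string R2+R3 = 690.0 Ω sits in parallel with the 735 Ω load: 355.9 Ω.
V_A = 31.3 × 355.9/(390 + 355.9) = 14.9 V.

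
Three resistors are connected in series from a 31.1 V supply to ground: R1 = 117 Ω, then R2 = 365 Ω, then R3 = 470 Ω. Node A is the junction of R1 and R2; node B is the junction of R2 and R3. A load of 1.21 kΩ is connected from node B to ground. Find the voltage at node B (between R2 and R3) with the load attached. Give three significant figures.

At node B, R3 is in parallel with the load: R3‖R_L = 338.5 Ω.
Below node A the resistance is R2 + (R3‖R_L) = 703.5 Ω, so V_A = 31.1 × 703.5/820.5 = 26.67 V.
Then V_B = V_A × (R3‖R_L)/(R2 + R3‖R_L) = 26.67 × 338.5/703.5 = 12.8 V.

V ≈ 12.8 V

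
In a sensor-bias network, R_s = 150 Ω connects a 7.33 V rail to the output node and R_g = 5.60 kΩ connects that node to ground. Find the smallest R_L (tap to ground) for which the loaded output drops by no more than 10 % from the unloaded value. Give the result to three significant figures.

R_L(min) ≈ 1.31 kΩ

Output resistance R_th = R_s‖R_g = (150 × 5600)/5750 = 146.1 Ω.
The fractional drop is R_th/(R_th + R_L); requiring this ≤ 0.100 gives R_L ≥ R_th(1/0.100 − 1) = 146.1 × 9.000 = 1.31 kΩ.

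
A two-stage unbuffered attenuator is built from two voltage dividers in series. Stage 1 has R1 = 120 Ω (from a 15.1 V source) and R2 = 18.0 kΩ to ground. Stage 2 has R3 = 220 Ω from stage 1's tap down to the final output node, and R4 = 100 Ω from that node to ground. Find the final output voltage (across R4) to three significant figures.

V_out ≈ 3.42 V

Stage 2 presents R3+R4 = 320.0 Ω as a load on stage 1's tap.
Stage 1's lower leg becomes R2‖(R3+R4) = 314.4 Ω, so V_mid = 15.1 × 314.4/434.4 = 10.93 V.
Stage 2 is itself unloaded: V_out = V_mid × R4/(R3+R4) = 10.93 × 100/320.0 = 3.42 V.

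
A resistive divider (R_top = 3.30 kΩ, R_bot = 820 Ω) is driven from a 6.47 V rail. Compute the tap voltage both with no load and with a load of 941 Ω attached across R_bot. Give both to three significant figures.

Unloaded: 1.29 V; loaded: 0.758 V

Open-circuit: V = 6.47 × 820/(3300 + 820) = 1.29 V.
With the load, R_bot becomes R_bot‖R_L = 438.2 Ω, so V = 6.47 × 438.2/3738 = 0.758 V.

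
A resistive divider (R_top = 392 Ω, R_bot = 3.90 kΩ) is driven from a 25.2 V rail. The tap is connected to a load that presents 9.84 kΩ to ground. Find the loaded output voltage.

The load sits in parallel with R_bot: R_bot‖R_L = (3900 × 9840) / (3900 + 9840) = 2793 Ω.
V_out = 25.2 × 2793 / (392 + 2793) = 25.2 × 2793/3185 = 22.1 V.

V_out ≈ 22.1 V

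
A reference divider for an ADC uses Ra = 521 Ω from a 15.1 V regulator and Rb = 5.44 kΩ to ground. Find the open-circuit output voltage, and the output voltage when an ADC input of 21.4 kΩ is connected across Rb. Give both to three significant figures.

Open-circuit: V = 15.1 × 5440/(521 + 5440) = 13.8 V.
With the load, Rb becomes Rb‖R_L = 4337 Ω, so V = 15.1 × 4337/4858 = 13.5 V.

Unloaded: 13.8 V; loaded: 13.5 V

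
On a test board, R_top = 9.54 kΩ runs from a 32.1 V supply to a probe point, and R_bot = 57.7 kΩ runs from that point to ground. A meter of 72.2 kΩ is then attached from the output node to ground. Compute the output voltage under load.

The load sits in parallel with R_bot: R_bot‖R_L = (57.7 × 72.2) / (57.7 + 72.2) = 32.07 kΩ.
V_out = 32.1 × 32.07 / (9.54 + 32.07) = 32.1 × 32.07/41.61 = 24.7 V.

V_out ≈ 24.7 V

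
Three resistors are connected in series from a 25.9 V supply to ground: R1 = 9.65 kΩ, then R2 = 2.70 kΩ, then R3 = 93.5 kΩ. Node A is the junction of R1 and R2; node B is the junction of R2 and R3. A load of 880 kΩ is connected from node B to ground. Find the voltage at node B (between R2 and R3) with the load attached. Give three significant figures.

V ≈ 22.6 V

At node B, R3 is in parallel with the load: R3‖R_L = 84.52 kΩ.
Below node A the resistance is R2 + (R3‖R_L) = 87.22 kΩ, so V_A = 25.9 × 87.22/96.87 = 23.32 V.
Then V_B = V_A × (R3‖R_L)/(R2 + R3‖R_L) = 23.32 × 84.52/87.22 = 22.6 V.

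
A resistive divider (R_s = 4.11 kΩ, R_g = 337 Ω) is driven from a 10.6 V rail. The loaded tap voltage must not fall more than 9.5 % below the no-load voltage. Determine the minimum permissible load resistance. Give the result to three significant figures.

R_L(min) ≈ 2.97 kΩ

Output resistance R_th = R_s‖R_g = (4110 × 337)/4447 = 311.5 Ω.
The fractional drop is R_th/(R_th + R_L); requiring this ≤ 0.0950 gives R_L ≥ R_th(1/0.0950 − 1) = 311.5 × 9.526 = 2.97 kΩ.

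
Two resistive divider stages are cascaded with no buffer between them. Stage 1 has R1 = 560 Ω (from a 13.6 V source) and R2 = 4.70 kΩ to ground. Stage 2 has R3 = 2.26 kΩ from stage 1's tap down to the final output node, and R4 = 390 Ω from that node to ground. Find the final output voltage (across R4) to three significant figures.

V_out ≈ 1.50 V

Stage 2 presents R3+R4 = 2650 Ω as a load on stage 1's tap.
Stage 1's lower leg becomes R2‖(R3+R4) = 1695 Ω, so V_mid = 13.6 × 1695/2255 = 10.22 V.
Stage 2 is itself unloaded: V_out = V_mid × R4/(R3+R4) = 10.22 × 390/2650 = 1.50 V.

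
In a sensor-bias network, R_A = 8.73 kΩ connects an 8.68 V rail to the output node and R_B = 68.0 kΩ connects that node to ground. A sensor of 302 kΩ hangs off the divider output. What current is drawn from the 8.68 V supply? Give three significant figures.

I ≈ 0.135 mA

R_B‖R_L = 55.50 kΩ, so the source sees R_A + R_B‖R_L = 64.23 kΩ.
I = 8.68 V / 64.23 kΩ = 0.135 mA.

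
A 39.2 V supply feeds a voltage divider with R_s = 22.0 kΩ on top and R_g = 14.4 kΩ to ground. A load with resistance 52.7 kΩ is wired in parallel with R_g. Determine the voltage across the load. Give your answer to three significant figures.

The load sits in parallel with R_g: R_g‖R_L = (14.4 × 52.7) / (14.4 + 52.7) = 11.31 kΩ.
V_out = 39.2 × 11.31 / (22.0 + 11.31) = 39.2 × 11.31/33.31 = 13.3 V.
(Unloaded it would have been 15.5 V.)

V_out ≈ 13.3 V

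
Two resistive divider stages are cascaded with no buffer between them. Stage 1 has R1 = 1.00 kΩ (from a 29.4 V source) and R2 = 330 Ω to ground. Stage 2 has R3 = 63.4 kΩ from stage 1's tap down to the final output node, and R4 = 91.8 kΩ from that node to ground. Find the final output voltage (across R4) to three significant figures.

Stage 2 presents R3+R4 = 155200 Ω as a load on stage 1's tap.
Stage 1's lower leg becomes R2‖(R3+R4) = 329.3 Ω, so V_mid = 29.4 × 329.3/1329 = 7.283 V.
Stage 2 is itself unloaded: V_out = V_mid × R4/(R3+R4) = 7.283 × 91800/155200 = 4.31 V.

V_out ≈ 4.31 V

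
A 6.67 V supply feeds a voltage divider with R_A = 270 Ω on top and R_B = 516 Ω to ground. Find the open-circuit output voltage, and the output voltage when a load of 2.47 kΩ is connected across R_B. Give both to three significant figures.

Open-circuit: V = 6.67 × 516/(270 + 516) = 4.38 V.
With the load, R_B becomes R_B‖R_L = 426.8 Ω, so V = 6.67 × 426.8/696.8 = 4.09 V.

Unloaded: 4.38 V; loaded: 4.09 V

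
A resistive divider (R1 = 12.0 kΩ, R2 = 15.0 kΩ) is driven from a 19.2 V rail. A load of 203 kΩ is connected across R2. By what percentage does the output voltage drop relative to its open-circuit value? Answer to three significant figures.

3.18 %

The divider's output (Thévenin) resistance is R1‖R2 = 6.667 kΩ.
Fractional drop under load = R_th/(R_th + R_L) = 6.667 / (6.667 + 203) = 0.03180.
So the output falls by 3.18 %.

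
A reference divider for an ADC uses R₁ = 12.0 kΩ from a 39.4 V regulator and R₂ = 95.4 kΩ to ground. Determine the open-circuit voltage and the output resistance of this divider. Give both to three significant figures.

V_th is the open-circuit tap voltage: 39.4 × 95.4/(12.0 + 95.4) = 35.0 V.
With the supply zeroed, R₁ and R₂ appear in parallel from the tap: R_th = R₁‖R₂ = (12.0 × 95.4)/107.4 = 10.7 kΩ.

V_th = 35.0 V, R_th = 10.7 kΩ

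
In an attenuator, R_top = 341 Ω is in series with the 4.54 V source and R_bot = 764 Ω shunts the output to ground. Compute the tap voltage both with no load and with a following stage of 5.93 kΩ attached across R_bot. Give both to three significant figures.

Unloaded: 3.14 V; loaded: 3.02 V

Open-circuit: V = 4.54 × 764/(341 + 764) = 3.14 V.
With the load, R_bot becomes R_bot‖R_L = 676.8 Ω, so V = 4.54 × 676.8/1018 = 3.02 V.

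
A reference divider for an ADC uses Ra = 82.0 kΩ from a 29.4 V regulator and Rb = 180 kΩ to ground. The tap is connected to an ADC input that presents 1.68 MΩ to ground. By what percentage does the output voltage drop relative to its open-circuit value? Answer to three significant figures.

The divider's output (Thévenin) resistance is Ra‖Rb = 56.34 kΩ.
Fractional drop under load = R_th/(R_th + R_L) = 56.34 / (56.34 + 1680) = 0.03245.
So the output falls by 3.24 %.

3.24 %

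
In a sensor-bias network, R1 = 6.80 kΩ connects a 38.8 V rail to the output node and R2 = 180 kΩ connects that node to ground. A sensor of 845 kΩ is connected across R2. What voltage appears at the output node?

V_out ≈ 37.1 V

The load sits in parallel with R2: R2‖R_L = (180 × 845) / (180 + 845) = 148.4 kΩ.
V_out = 38.8 × 148.4 / (6.80 + 148.4) = 38.8 × 148.4/155.2 = 37.1 V.
(Unloaded it would have been 37.4 V.)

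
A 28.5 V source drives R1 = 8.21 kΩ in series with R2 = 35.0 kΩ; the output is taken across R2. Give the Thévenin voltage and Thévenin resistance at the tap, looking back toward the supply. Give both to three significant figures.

V_th = 23.1 V, R_th = 6.65 kΩ

V_th is the open-circuit tap voltage: 28.5 × 35.0/(8.21 + 35.0) = 23.1 V.
With the supply zeroed, R1 and R2 appear in parallel from the tap: R_th = R1‖R2 = (8.21 × 35.0)/43.21 = 6.65 kΩ.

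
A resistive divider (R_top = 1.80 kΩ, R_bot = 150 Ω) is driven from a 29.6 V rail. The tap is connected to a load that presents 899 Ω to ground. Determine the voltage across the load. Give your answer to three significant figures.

V_out ≈ 1.97 V

The load sits in parallel with R_bot: R_bot‖R_L = (150 × 899) / (150 + 899) = 128.6 Ω.
V_out = 29.6 × 128.6 / (1800 + 128.6) = 29.6 × 128.6/1929 = 1.97 V.
(Unloaded it would have been 2.28 V.)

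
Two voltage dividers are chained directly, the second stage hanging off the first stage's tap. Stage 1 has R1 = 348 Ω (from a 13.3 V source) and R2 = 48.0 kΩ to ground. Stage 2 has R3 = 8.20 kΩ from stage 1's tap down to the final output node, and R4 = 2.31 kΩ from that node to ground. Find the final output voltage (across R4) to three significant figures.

V_out ≈ 2.81 V

Stage 2 presents R3+R4 = 10510 Ω as a load on stage 1's tap.
Stage 1's lower leg becomes R2‖(R3+R4) = 8622 Ω, so V_mid = 13.3 × 8622/8970 = 12.78 V.
Stage 2 is itself unloaded: V_out = V_mid × R4/(R3+R4) = 12.78 × 2310/10510 = 2.81 V.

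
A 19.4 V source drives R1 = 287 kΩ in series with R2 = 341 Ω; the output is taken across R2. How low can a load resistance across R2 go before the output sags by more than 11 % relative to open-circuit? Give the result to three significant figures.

Output resistance R_th = R1‖R2 = (287000 × 341)/287300 = 340.6 Ω.
The fractional drop is R_th/(R_th + R_L); requiring this ≤ 0.110 gives R_L ≥ R_th(1/0.110 − 1) = 340.6 × 8.091 = 2.76 kΩ.

R_L(min) ≈ 2.76 kΩ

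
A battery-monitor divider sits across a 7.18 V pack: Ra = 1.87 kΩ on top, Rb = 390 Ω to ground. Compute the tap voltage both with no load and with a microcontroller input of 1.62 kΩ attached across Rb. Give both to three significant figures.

Unloaded: 1.24 V; loaded: 1.03 V

Open-circuit: V = 7.18 × 390/(1870 + 390) = 1.24 V.
With the load, Rb becomes Rb‖R_L = 314.3 Ω, so V = 7.18 × 314.3/2184 = 1.03 V.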